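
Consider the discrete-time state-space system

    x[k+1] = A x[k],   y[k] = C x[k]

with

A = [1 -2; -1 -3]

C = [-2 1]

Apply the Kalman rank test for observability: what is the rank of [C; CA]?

2

CA = [[-3, 1]]
Observability matrix O = [C; CA] = [[-2, 1], [-3, 1]]
det(O) = (-2)·1 - 1·(-3) = -2 - (-3) = 1 ≠ 0, so rank(O) = 2.
rank(O) = 2 = n, so the pair (A, C) is completely observable.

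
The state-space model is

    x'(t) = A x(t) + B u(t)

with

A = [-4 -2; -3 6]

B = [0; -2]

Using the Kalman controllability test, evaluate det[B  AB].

8

AB = [[4], [-12]]
Controllability matrix C = [B  AB] = [[0, 4], [-2, -12]]
det(C) = 0·(-12) - 4·(-2) = 0 - (-8) = 8
Since det(C) ≠ 0, rank(C) = 2 and the system is completely controllable.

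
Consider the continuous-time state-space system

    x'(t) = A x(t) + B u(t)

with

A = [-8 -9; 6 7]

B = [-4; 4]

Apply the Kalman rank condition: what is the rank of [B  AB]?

1

AB = [[-4], [4]]
Controllability matrix C = [B  AB] = [[-4, -4], [4, 4]]
Every column of C is a scalar multiple of column 1 = [-4, 4] (multipliers 1, 1), so the columns span a one-dimensional space.
C ≠ 0, hence rank(C) = 1.
rank(C) = 1 < n = 2, so the pair (A, B) is not completely controllable.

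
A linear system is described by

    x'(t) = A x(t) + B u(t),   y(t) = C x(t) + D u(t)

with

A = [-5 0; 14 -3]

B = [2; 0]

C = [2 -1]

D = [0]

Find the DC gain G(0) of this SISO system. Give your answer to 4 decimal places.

-1.0667

G(0) = C(-A)^{-1}B + D = -C A^{-1} B + D.
det A = 15, so A^{-1} = (1/15)·adj(A) = [[-1/5, 0], [-14/15, -1/3]]
A^{-1} B = [-2/5, -28/15]^T
C A^{-1} B = 16/15
G(0) = D - C A^{-1} B = 0 - (16/15) = -16/15 ≈ -1.0667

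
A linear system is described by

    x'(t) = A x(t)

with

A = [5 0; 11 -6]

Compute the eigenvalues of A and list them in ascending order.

det(sI - A) = s^2 - (tr A)s + det A, with tr A = 5 + (-6) = -1 and det A = 5·(-6) - 0·11 = -30 - 0 = -30.
So p(s) = det(sI - A) = s^2 + s - 30.
Factor s^2 + s - 30: two numbers with sum -1 and product -30 are 5 and -6, so s^2 + s - 30 = (s - 5)(s + 6).
Hence p(s) = (s - 5) (s + 6), with roots -6, 5.
At least one eigenvalue has non-negative real part, so the system is not asymptotically stable.

-6, 5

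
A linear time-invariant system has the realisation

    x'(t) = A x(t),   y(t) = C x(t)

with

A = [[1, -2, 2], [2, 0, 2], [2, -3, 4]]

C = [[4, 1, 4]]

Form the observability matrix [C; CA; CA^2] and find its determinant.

CA = [[14, -20, 26]]
CA^2 = [[26, -106, 92]]
Observability matrix O = [C; CA; CA^2] = [[4, 1, 4], [14, -20, 26], [26, -106, 92]]
Expanding along the first row, det(O) = 4·((-20)·92 - 26·(-106)) - 1·(14·92 - 26·26) + 4·(14·(-106) - (-20)·26) = 4·916 - 1·612 + 4·(-964) = -804
Since det(O) ≠ 0, rank(O) = 3 and the system is completely observable.

-804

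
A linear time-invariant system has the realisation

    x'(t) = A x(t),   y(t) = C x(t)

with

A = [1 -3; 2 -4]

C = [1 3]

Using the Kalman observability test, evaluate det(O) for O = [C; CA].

CA = [[7, -15]]
Observability matrix O = [C; CA] = [[1, 3], [7, -15]]
det(O) = 1·(-15) - 3·7 = -15 - 21 = -36
Since det(O) ≠ 0, rank(O) = 2 and the system is completely observable.

-36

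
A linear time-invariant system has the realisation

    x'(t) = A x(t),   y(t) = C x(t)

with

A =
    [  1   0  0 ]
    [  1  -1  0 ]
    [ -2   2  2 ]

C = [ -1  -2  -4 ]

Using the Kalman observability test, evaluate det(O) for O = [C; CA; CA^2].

CA = [[5, -6, -8]]
CA^2 = [[15, -10, -16]]
Observability matrix O = [C; CA; CA^2] = [[-1, -2, -4], [5, -6, -8], [15, -10, -16]]
Expanding along the first row, det(O) = (-1)·((-6)·(-16) - (-8)·(-10)) - (-2)·(5·(-16) - (-8)·15) + (-4)·(5·(-10) - (-6)·15) = (-1)·16 - (-2)·40 + (-4)·40 = -96
Since det(O) ≠ 0, rank(O) = 3 and the system is completely observable.

-96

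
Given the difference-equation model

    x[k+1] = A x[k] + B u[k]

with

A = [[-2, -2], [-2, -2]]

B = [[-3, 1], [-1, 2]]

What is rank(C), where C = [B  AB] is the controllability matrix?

AB = [[8, -6], [8, -6]]
Controllability matrix C = [B  AB] = [[-3, 1, 8, -6], [-1, 2, 8, -6]]
Take the 2×2 submatrix of C formed by columns 1, 2: [[-3, 1], [-1, 2]]. Its determinant is (-3)·2 - 1·(-1) = -6 - (-1) = -5 ≠ 0.
So rank(C) ≥ 2; since C has 2 rows, rank(C) = 2.
rank(C) = 2 = n, so the pair (A, B) is completely controllable.

2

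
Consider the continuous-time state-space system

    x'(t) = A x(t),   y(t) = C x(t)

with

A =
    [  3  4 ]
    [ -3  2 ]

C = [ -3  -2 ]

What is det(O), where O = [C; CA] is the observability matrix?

CA = [[-3, -16]]
Observability matrix O = [C; CA] = [[-3, -2], [-3, -16]]
det(O) = (-3)·(-16) - (-2)·(-3) = 48 - 6 = 42
Since det(O) ≠ 0, rank(O) = 2 and the system is completely observable.

42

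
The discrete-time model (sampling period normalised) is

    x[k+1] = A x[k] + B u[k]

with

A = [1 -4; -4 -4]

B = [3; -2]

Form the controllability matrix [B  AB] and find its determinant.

10

AB = [[11], [-4]]
Controllability matrix C = [B  AB] = [[3, 11], [-2, -4]]
det(C) = 3·(-4) - 11·(-2) = -12 - (-22) = 10
Since det(C) ≠ 0, rank(C) = 2 and the system is completely controllable.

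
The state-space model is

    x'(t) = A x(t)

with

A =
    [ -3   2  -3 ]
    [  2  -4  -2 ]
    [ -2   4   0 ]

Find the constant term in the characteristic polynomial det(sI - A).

16

Expand det(sI - A) for the 3×3 matrix.
p(s) = s^3 + 7s^2 + 10s + 16.
(Check: constant term = det(-A) = (-1)^3 det A = 16; coefficient of s^2 = -tr A = 7.)
The constant term is 16.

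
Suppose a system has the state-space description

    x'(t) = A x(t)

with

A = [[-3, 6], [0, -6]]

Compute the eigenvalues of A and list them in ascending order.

det(sI - A) = s^2 - (tr A)s + det A, with tr A = (-3) + (-6) = -9 and det A = (-3)·(-6) - 6·0 = 18 - 0 = 18.
So p(s) = det(sI - A) = s^2 + 9s + 18.
Factor s^2 + 9s + 18: two numbers with sum -9 and product 18 are -3 and -6, so s^2 + 9s + 18 = (s + 3)(s + 6).
Hence p(s) = (s + 3) (s + 6), with roots -6, -3.
All eigenvalues have negative real part, so the system is asymptotically stable.

-6, -3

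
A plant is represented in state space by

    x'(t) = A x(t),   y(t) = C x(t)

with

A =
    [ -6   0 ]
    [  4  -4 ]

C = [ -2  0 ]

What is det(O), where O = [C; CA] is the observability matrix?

0

CA = [[12, 0]]
Observability matrix O = [C; CA] = [[-2, 0], [12, 0]]
det(O) = (-2)·0 - 0·12 = 0 - 0 = 0
Since det(O) = 0, rank(O) < 2 and the system is not completely observable.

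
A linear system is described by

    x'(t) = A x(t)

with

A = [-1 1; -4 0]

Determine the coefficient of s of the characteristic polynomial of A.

1

For a 2×2 matrix, det(sI - A) = s^2 - (tr A)s + det A.
tr A = -1, det A = 4.
So p(s) = s^2 + s + 4.
The coefficient of s is 1.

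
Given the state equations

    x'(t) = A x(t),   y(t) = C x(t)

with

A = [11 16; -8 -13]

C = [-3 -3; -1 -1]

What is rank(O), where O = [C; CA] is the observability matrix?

1

CA = [[-9, -9], [-3, -3]]
Observability matrix O = [C; CA] = [[-3, -3], [-1, -1], [-9, -9], [-3, -3]]
Every row of O is a scalar multiple of row 1 = [-3, -3] (multipliers 1, 1/3, 3, 1), so the rows span a one-dimensional space.
O ≠ 0, hence rank(O) = 1.
rank(O) = 1 < n = 2, so the pair (A, C) is not completely observable.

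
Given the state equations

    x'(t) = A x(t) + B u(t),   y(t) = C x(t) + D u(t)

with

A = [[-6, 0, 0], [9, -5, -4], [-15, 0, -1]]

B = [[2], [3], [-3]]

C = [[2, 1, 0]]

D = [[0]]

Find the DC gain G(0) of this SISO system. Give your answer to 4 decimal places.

G(0) = C(-A)^{-1}B + D = -C A^{-1} B + D.
det A = -30, so A^{-1} = (1/-30)·adj(A) = [[-1/6, 0, 0], [-23/10, -1/5, 4/5], [5/2, 0, -1]]
A^{-1} B = [-1/3, -38/5, 8]^T
C A^{-1} B = -124/15
G(0) = D - C A^{-1} B = 0 - (-124/15) = 124/15 ≈ 8.2667

8.2667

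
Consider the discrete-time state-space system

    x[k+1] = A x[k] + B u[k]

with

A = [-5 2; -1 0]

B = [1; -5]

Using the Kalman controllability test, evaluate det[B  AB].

-76

AB = [[-15], [-1]]
Controllability matrix C = [B  AB] = [[1, -15], [-5, -1]]
det(C) = 1·(-1) - (-15)·(-5) = -1 - 75 = -76
Since det(C) ≠ 0, rank(C) = 2 and the system is completely controllable.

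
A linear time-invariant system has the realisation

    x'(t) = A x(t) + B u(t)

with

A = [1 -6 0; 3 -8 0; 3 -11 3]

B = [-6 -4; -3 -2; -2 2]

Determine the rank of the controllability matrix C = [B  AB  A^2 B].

2

AB = [[12, 8], [6, 4], [9, 16]]
A^2B = [[-24, -16], [-12, -8], [-3, 28]]
Controllability matrix C = [B  AB  A^2B] = [[-6, -4, 12, 8, -24, -16], [-3, -2, 6, 4, -12, -8], [-2, 2, 9, 16, -3, 28]]
The rows r1, r2, r3 of C are linearly dependent: -r1 + 2·r2 = 0 (check each entry), so rank(C) ≤ 2.
The 2×2 minor from rows 1, 3, columns 1, 2 is (-6)·2 - (-4)·(-2) = -12 - 8 = -20 ≠ 0, so rank(C) = 2.
rank(C) = 2 < n = 3, so the pair (A, B) is not completely controllable.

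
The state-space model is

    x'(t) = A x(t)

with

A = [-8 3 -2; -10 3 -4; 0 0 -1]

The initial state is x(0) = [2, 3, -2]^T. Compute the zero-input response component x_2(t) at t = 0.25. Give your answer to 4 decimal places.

det(sI - A) = s^3 - (tr A)s^2 + (M11 + M22 + M33)s - det A, where Mii is the 2×2 principal minor of A obtained by deleting row i and column i.
tr A = (-8) + 3 + (-1) = -6; M11 = 3·(-1) - (-4)·0 = -3 - 0 = -3; M22 = (-8)·(-1) - (-2)·0 = 8 - 0 = 8; M33 = (-8)·3 - 3·(-10) = -24 - (-30) = 6; sum of minors = 11.
det A = (-8)·(3·(-1) - (-4)·0) - 3·((-10)·(-1) - (-4)·0) + (-2)·((-10)·0 - 3·0) = (-8)·(-3) - 3·10 + (-2)·0 = -6.
So p(s) = det(sI - A) = s^3 + 6s^2 + 11s + 6.
Rational-root test: any integer root divides 6. Testing small divisors, s = -1 works: p(-1) = -1 + 6 + (-11) + 6 = 0, so (s + 1) is a factor.
Dividing, p(s) = (s + 1)(s^2 + 5s + 6).
Factor s^2 + 5s + 6: two numbers with sum -5 and product 6 are -2 and -3, so s^2 + 5s + 6 = (s + 2)(s + 3).
Hence p(s) = (s + 1) (s + 2) (s + 3), with roots -3, -2, -1.
The eigenvalues -3, -2, -1 are distinct and real, so A is diagonalisable and x(t) = e^{At} x(0) = V diag(e^{λ_i t}) V^{-1} x(0), where the columns of V are the eigenvectors.
λ = -3: A - (-3)I = [[-5, 3, -2], [-10, 6, -4], [0, 0, 2]]. v must be orthogonal to every row; (row 1) × (row 3) = [6, 10, 0], so take v_1 = [-3, -5, 0]^T.
λ = -2: A - (-2)I = [[-6, 3, -2], [-10, 5, -4], [0, 0, 1]]. v must be orthogonal to every row; (row 1) × (row 2) = [-2, -4, 0], so take v_2 = [1, 2, 0]^T.
λ = -1: A - (-1)I = [[-7, 3, -2], [-10, 4, -4], [0, 0, 0]]. v must be orthogonal to every row; (row 1) × (row 2) = [-4, -8, 2], so take v_3 = [-2, -4, 1]^T.
V = [v_1 v_2 v_3] = [[-3, 1, -2], [-5, 2, -4], [0, 0, 1]] has det V = -1, so V^{-1} = adj(V)/det V = [[-2, 1, 0], [-5, 3, 2], [0, 0, 1]].
Modal coordinates z(0) = V^{-1} x(0): (-2)·2 + 1·3 + 0·(-2) = -1; (-5)·2 + 3·3 + 2·(-2) = -5; 0·2 + 0·3 + 1·(-2) = -2; so z(0) = [-1, -5, -2]^T.
x_2(t) = Σ_i (v_i)_2 · z_i(0) · e^{λ_i t} (row 2 of V times the modal terms).
x_2(0.25) = (-5)·(-1)·e^{-3·0.25} + 2·(-5)·e^{-2·0.25} + (-4)·(-2)·e^{-1·0.25} = 5·0.472367 + (-10)·0.606531 + 8·0.778801 = 2.5269.

2.5269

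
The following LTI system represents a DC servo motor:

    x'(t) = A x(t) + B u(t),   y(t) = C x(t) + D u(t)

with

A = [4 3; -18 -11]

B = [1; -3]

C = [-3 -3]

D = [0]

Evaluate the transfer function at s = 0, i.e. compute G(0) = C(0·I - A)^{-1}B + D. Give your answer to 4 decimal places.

1.2000

G(0) = C(-A)^{-1}B + D = -C A^{-1} B + D.
det A = 10, so A^{-1} = (1/10)·adj(A) = [[-11/10, -3/10], [9/5, 2/5]]
A^{-1} B = [-1/5, 3/5]^T
C A^{-1} B = -6/5
G(0) = D - C A^{-1} B = 0 - (-6/5) = 6/5 ≈ 1.2000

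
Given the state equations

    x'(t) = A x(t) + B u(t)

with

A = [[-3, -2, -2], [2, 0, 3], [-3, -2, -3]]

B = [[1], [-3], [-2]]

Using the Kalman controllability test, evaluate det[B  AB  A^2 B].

-538

AB = [[7], [-4], [9]]
A^2B = [[-31], [41], [-40]]
Controllability matrix C = [B  AB  A^2B] = [[1, 7, -31], [-3, -4, 41], [-2, 9, -40]]
Expanding along the first row, det(C) = 1·((-4)·(-40) - 41·9) - 7·((-3)·(-40) - 41·(-2)) + (-31)·((-3)·9 - (-4)·(-2)) = 1·(-209) - 7·202 + (-31)·(-35) = -538
Since det(C) ≠ 0, rank(C) = 3 and the system is completely controllable.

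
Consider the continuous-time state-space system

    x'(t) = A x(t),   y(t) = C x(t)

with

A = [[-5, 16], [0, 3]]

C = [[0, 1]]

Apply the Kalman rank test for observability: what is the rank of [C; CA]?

1

CA = [[0, 3]]
Observability matrix O = [C; CA] = [[0, 1], [0, 3]]
Every row of O is a scalar multiple of row 1 = [0, 1] (multipliers 1, 3), so the rows span a one-dimensional space.
O ≠ 0, hence rank(O) = 1.
rank(O) = 1 < n = 2, so the pair (A, C) is not completely observable.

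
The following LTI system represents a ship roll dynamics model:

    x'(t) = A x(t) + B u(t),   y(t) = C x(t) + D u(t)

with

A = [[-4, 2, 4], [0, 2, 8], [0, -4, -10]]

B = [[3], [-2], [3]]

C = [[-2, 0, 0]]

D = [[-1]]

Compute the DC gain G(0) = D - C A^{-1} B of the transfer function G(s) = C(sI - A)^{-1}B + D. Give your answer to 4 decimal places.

-3.1667

G(0) = C(-A)^{-1}B + D = -C A^{-1} B + D.
det A = -48, so A^{-1} = (1/-48)·adj(A) = [[-1/4, -1/12, -1/6], [0, -5/6, -2/3], [0, 1/3, 1/6]]
A^{-1} B = [-13/12, -1/3, -1/6]^T
C A^{-1} B = 13/6
G(0) = D - C A^{-1} B = -1 - (13/6) = -19/6 ≈ -3.1667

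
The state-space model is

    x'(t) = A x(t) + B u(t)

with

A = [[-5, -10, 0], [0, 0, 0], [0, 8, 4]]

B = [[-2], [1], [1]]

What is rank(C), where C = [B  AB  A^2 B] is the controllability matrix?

2

AB = [[0], [0], [12]]
A^2B = [[0], [0], [48]]
Controllability matrix C = [B  AB  A^2B] = [[-2, 0, 0], [1, 0, 0], [1, 12, 48]]
The rows r1, r2, r3 of C are linearly dependent: r1 + 2·r2 = 0 (check each entry), so rank(C) ≤ 2.
The 2×2 minor from rows 1, 3, columns 1, 2 is (-2)·12 - 0·1 = -24 - 0 = -24 ≠ 0, so rank(C) = 2.
rank(C) = 2 < n = 3, so the pair (A, B) is not completely controllable.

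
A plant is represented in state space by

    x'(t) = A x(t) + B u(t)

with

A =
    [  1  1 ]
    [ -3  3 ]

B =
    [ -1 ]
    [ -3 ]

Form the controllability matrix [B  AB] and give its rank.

AB = [[-4], [-6]]
Controllability matrix C = [B  AB] = [[-1, -4], [-3, -6]]
det(C) = (-1)·(-6) - (-4)·(-3) = 6 - 12 = -6 ≠ 0, so rank(C) = 2.
rank(C) = 2 = n, so the pair (A, B) is completely controllable.

2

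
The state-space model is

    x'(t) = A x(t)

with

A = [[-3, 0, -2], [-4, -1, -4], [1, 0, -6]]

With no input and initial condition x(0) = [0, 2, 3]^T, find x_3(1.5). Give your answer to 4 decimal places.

det(sI - A) = s^3 - (tr A)s^2 + (M11 + M22 + M33)s - det A, where Mii is the 2×2 principal minor of A obtained by deleting row i and column i.
tr A = (-3) + (-1) + (-6) = -10; M11 = (-1)·(-6) - (-4)·0 = 6 - 0 = 6; M22 = (-3)·(-6) - (-2)·1 = 18 - (-2) = 20; M33 = (-3)·(-1) - 0·(-4) = 3 - 0 = 3; sum of minors = 29.
det A = (-3)·((-1)·(-6) - (-4)·0) - 0·((-4)·(-6) - (-4)·1) + (-2)·((-4)·0 - (-1)·1) = (-3)·6 - 0·28 + (-2)·1 = -20.
So p(s) = det(sI - A) = s^3 + 10s^2 + 29s + 20.
Rational-root test: any integer root divides 20. Testing small divisors, s = -1 works: p(-1) = -1 + 10 + (-29) + 20 = 0, so (s + 1) is a factor.
Dividing, p(s) = (s + 1)(s^2 + 9s + 20).
Factor s^2 + 9s + 20: two numbers with sum -9 and product 20 are -4 and -5, so s^2 + 9s + 20 = (s + 4)(s + 5).
Hence p(s) = (s + 1) (s + 4) (s + 5), with roots -5, -4, -1.
The eigenvalues -5, -4, -1 are distinct and real, so A is diagonalisable and x(t) = e^{At} x(0) = V diag(e^{λ_i t}) V^{-1} x(0), where the columns of V are the eigenvectors.
λ = -5: A - (-5)I = [[2, 0, -2], [-4, 4, -4], [1, 0, -1]]. v must be orthogonal to every row; (row 1) × (row 2) = [8, 16, 8], so take v_1 = [1, 2, 1]^T.
λ = -4: A - (-4)I = [[1, 0, -2], [-4, 3, -4], [1, 0, -2]]. v must be orthogonal to every row; (row 1) × (row 2) = [6, 12, 3], so take v_2 = [-2, -4, -1]^T.
λ = -1: A - (-1)I = [[-2, 0, -2], [-4, 0, -4], [1, 0, -5]]. v must be orthogonal to every row; (row 1) × (row 3) = [0, -12, 0], so take v_3 = [0, 1, 0]^T.
V = [v_1 v_2 v_3] = [[1, -2, 0], [2, -4, 1], [1, -1, 0]] has det V = -1, so V^{-1} = adj(V)/det V = [[-1, 0, 2], [-1, 0, 1], [-2, 1, 0]].
Modal coordinates z(0) = V^{-1} x(0): (-1)·0 + 0·2 + 2·3 = 6; (-1)·0 + 0·2 + 1·3 = 3; (-2)·0 + 1·2 + 0·3 = 2; so z(0) = [6, 3, 2]^T.
x_3(t) = Σ_i (v_i)_3 · z_i(0) · e^{λ_i t} (row 3 of V times the modal terms).
x_3(1.5) = 1·6·e^{-5·1.5} + (-1)·3·e^{-4·1.5} + 0·2·e^{-1·1.5} = 6·0.000553 + (-3)·0.002479 + 0·0.223130 = -0.0041.

-0.0041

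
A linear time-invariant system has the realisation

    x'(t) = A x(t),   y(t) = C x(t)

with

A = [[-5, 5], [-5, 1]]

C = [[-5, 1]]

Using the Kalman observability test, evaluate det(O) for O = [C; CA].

100

CA = [[20, -24]]
Observability matrix O = [C; CA] = [[-5, 1], [20, -24]]
det(O) = (-5)·(-24) - 1·20 = 120 - 20 = 100
Since det(O) ≠ 0, rank(O) = 2 and the system is completely observable.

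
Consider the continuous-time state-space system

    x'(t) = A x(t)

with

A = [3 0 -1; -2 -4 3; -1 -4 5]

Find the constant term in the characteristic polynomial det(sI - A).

Expand det(sI - A) for the 3×3 matrix.
p(s) = s^3 - 4s^2 - 6s + 28.
(Check: constant term = det(-A) = (-1)^3 det A = 28; coefficient of s^2 = -tr A = -4.)
The constant term is 28.

28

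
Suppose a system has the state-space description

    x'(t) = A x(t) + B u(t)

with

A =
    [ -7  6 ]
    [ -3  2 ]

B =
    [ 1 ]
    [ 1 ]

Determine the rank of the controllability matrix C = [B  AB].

AB = [[-1], [-1]]
Controllability matrix C = [B  AB] = [[1, -1], [1, -1]]
Every column of C is a scalar multiple of column 1 = [1, 1] (multipliers 1, -1), so the columns span a one-dimensional space.
C ≠ 0, hence rank(C) = 1.
rank(C) = 1 < n = 2, so the pair (A, B) is not completely controllable.

1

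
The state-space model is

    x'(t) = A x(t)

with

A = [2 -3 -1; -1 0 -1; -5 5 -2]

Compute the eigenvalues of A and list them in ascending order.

det(sI - A) = s^3 - (tr A)s^2 + (M11 + M22 + M33)s - det A, where Mii is the 2×2 principal minor of A obtained by deleting row i and column i.
tr A = 2 + 0 + (-2) = 0; M11 = 0·(-2) - (-1)·5 = 0 - (-5) = 5; M22 = 2·(-2) - (-1)·(-5) = -4 - 5 = -9; M33 = 2·0 - (-3)·(-1) = 0 - 3 = -3; sum of minors = -7.
det A = 2·(0·(-2) - (-1)·5) - (-3)·((-1)·(-2) - (-1)·(-5)) + (-1)·((-1)·5 - 0·(-5)) = 2·5 - (-3)·(-3) + (-1)·(-5) = 6.
So p(s) = det(sI - A) = s^3 - 7s - 6.
Rational-root test: any integer root divides -6. Testing small divisors, s = -1 works: p(-1) = -1 + 0 + 7 + (-6) = 0, so (s + 1) is a factor.
Dividing, p(s) = (s + 1)(s^2 - s - 6).
Factor s^2 - s - 6: two numbers with sum 1 and product -6 are 3 and -2, so s^2 - s - 6 = (s - 3)(s + 2).
Hence p(s) = (s - 3) (s + 1) (s + 2), with roots -2, -1, 3.
At least one eigenvalue has non-negative real part, so the system is not asymptotically stable.

-2, -1, 3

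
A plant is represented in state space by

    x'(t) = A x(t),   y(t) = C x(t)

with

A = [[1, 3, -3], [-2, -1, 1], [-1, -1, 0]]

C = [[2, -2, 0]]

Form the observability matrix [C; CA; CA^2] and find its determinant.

-24

CA = [[6, 8, -8]]
CA^2 = [[-2, 18, -10]]
Observability matrix O = [C; CA; CA^2] = [[2, -2, 0], [6, 8, -8], [-2, 18, -10]]
Expanding along the first row, det(O) = 2·(8·(-10) - (-8)·18) - (-2)·(6·(-10) - (-8)·(-2)) + 0·(6·18 - 8·(-2)) = 2·64 - (-2)·(-76) + 0·124 = -24
Since det(O) ≠ 0, rank(O) = 3 and the system is completely observable.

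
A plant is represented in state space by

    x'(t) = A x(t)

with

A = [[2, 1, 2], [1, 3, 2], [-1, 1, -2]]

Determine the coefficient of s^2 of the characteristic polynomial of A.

-3

Expand det(sI - A) for the 3×3 matrix.
p(s) = s^3 - 3s^2 - 5s + 8.
(Check: constant term = det(-A) = (-1)^3 det A = 8; coefficient of s^2 = -tr A = -3.)
The coefficient of s^2 is -3.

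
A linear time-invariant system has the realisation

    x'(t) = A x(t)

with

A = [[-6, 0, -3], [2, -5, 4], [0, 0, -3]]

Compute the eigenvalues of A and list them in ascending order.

-6, -5, -3

det(sI - A) = s^3 - (tr A)s^2 + (M11 + M22 + M33)s - det A, where Mii is the 2×2 principal minor of A obtained by deleting row i and column i.
tr A = (-6) + (-5) + (-3) = -14; M11 = (-5)·(-3) - 4·0 = 15 - 0 = 15; M22 = (-6)·(-3) - (-3)·0 = 18 - 0 = 18; M33 = (-6)·(-5) - 0·2 = 30 - 0 = 30; sum of minors = 63.
det A = (-6)·((-5)·(-3) - 4·0) - 0·(2·(-3) - 4·0) + (-3)·(2·0 - (-5)·0) = (-6)·15 - 0·(-6) + (-3)·0 = -90.
So p(s) = det(sI - A) = s^3 + 14s^2 + 63s + 90.
Rational-root test: any integer root divides 90. Testing small divisors, s = -3 works: p(-3) = -27 + 126 + (-189) + 90 = 0, so (s + 3) is a factor.
Dividing, p(s) = (s + 3)(s^2 + 11s + 30).
Factor s^2 + 11s + 30: two numbers with sum -11 and product 30 are -5 and -6, so s^2 + 11s + 30 = (s + 5)(s + 6).
Hence p(s) = (s + 3) (s + 5) (s + 6), with roots -6, -5, -3.
All eigenvalues have negative real part, so the system is asymptotically stable.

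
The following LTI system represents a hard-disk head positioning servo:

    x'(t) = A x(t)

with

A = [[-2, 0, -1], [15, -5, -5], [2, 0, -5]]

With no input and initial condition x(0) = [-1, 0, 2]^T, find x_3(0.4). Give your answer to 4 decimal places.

0.0066

det(sI - A) = s^3 - (tr A)s^2 + (M11 + M22 + M33)s - det A, where Mii is the 2×2 principal minor of A obtained by deleting row i and column i.
tr A = (-2) + (-5) + (-5) = -12; M11 = (-5)·(-5) - (-5)·0 = 25 - 0 = 25; M22 = (-2)·(-5) - (-1)·2 = 10 - (-2) = 12; M33 = (-2)·(-5) - 0·15 = 10 - 0 = 10; sum of minors = 47.
det A = (-2)·((-5)·(-5) - (-5)·0) - 0·(15·(-5) - (-5)·2) + (-1)·(15·0 - (-5)·2) = (-2)·25 - 0·(-65) + (-1)·10 = -60.
So p(s) = det(sI - A) = s^3 + 12s^2 + 47s + 60.
Rational-root test: any integer root divides 60. Testing small divisors, s = -3 works: p(-3) = -27 + 108 + (-141) + 60 = 0, so (s + 3) is a factor.
Dividing, p(s) = (s + 3)(s^2 + 9s + 20).
Factor s^2 + 9s + 20: two numbers with sum -9 and product 20 are -4 and -5, so s^2 + 9s + 20 = (s + 4)(s + 5).
Hence p(s) = (s + 3) (s + 4) (s + 5), with roots -5, -4, -3.
The eigenvalues -5, -4, -3 are distinct and real, so A is diagonalisable and x(t) = e^{At} x(0) = V diag(e^{λ_i t}) V^{-1} x(0), where the columns of V are the eigenvectors.
λ = -5: A - (-5)I = [[3, 0, -1], [15, 0, -5], [2, 0, 0]]. v must be orthogonal to every row; (row 1) × (row 3) = [0, -2, 0], so take v_1 = [0, 1, 0]^T.
λ = -4: A - (-4)I = [[2, 0, -1], [15, -1, -5], [2, 0, -1]]. v must be orthogonal to every row; (row 1) × (row 2) = [-1, -5, -2], so take v_2 = [-1, -5, -2]^T.
λ = -3: A - (-3)I = [[1, 0, -1], [15, -2, -5], [2, 0, -2]]. v must be orthogonal to every row; (row 1) × (row 2) = [-2, -10, -2], so take v_3 = [1, 5, 1]^T.
V = [v_1 v_2 v_3] = [[0, -1, 1], [1, -5, 5], [0, -2, 1]] has det V = -1, so V^{-1} = adj(V)/det V = [[-5, 1, 0], [1, 0, -1], [2, 0, -1]].
Modal coordinates z(0) = V^{-1} x(0): (-5)·(-1) + 1·0 + 0·2 = 5; 1·(-1) + 0·0 + (-1)·2 = -3; 2·(-1) + 0·0 + (-1)·2 = -4; so z(0) = [5, -3, -4]^T.
x_3(t) = Σ_i (v_i)_3 · z_i(0) · e^{λ_i t} (row 3 of V times the modal terms).
x_3(0.4) = 0·5·e^{-5·0.4} + (-2)·(-3)·e^{-4·0.4} + 1·(-4)·e^{-3·0.4} = 0·0.135335 + 6·0.201897 + (-4)·0.301194 = 0.0066.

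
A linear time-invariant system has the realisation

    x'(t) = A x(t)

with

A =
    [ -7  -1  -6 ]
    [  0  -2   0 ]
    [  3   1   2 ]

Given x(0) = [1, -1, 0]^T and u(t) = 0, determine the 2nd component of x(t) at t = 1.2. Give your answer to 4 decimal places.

det(sI - A) = s^3 - (tr A)s^2 + (M11 + M22 + M33)s - det A, where Mii is the 2×2 principal minor of A obtained by deleting row i and column i.
tr A = (-7) + (-2) + 2 = -7; M11 = (-2)·2 - 0·1 = -4 - 0 = -4; M22 = (-7)·2 - (-6)·3 = -14 - (-18) = 4; M33 = (-7)·(-2) - (-1)·0 = 14 - 0 = 14; sum of minors = 14.
det A = (-7)·((-2)·2 - 0·1) - (-1)·(0·2 - 0·3) + (-6)·(0·1 - (-2)·3) = (-7)·(-4) - (-1)·0 + (-6)·6 = -8.
So p(s) = det(sI - A) = s^3 + 7s^2 + 14s + 8.
Rational-root test: any integer root divides 8. Testing small divisors, s = -1 works: p(-1) = -1 + 7 + (-14) + 8 = 0, so (s + 1) is a factor.
Dividing, p(s) = (s + 1)(s^2 + 6s + 8).
Factor s^2 + 6s + 8: two numbers with sum -6 and product 8 are -2 and -4, so s^2 + 6s + 8 = (s + 2)(s + 4).
Hence p(s) = (s + 1) (s + 2) (s + 4), with roots -4, -2, -1.
The eigenvalues -4, -2, -1 are distinct and real, so A is diagonalisable and x(t) = e^{At} x(0) = V diag(e^{λ_i t}) V^{-1} x(0), where the columns of V are the eigenvectors.
λ = -4: A - (-4)I = [[-3, -1, -6], [0, 2, 0], [3, 1, 6]]. v must be orthogonal to every row; (row 1) × (row 2) = [12, 0, -6], so take v_1 = [2, 0, -1]^T.
λ = -2: A - (-2)I = [[-5, -1, -6], [0, 0, 0], [3, 1, 4]]. v must be orthogonal to every row; (row 1) × (row 3) = [2, 2, -2], so take v_2 = [1, 1, -1]^T.
λ = -1: A - (-1)I = [[-6, -1, -6], [0, -1, 0], [3, 1, 3]]. v must be orthogonal to every row; (row 1) × (row 2) = [-6, 0, 6], so take v_3 = [1, 0, -1]^T.
V = [v_1 v_2 v_3] = [[2, 1, 1], [0, 1, 0], [-1, -1, -1]] has det V = -1, so V^{-1} = adj(V)/det V = [[1, 0, 1], [0, 1, 0], [-1, -1, -2]].
Modal coordinates z(0) = V^{-1} x(0): 1·1 + 0·(-1) + 1·0 = 1; 0·1 + 1·(-1) + 0·0 = -1; (-1)·1 + (-1)·(-1) + (-2)·0 = 0; so z(0) = [1, -1, 0]^T.
x_2(t) = Σ_i (v_i)_2 · z_i(0) · e^{λ_i t} (row 2 of V times the modal terms).
x_2(1.2) = 0·1·e^{-4·1.2} + 1·(-1)·e^{-2·1.2} + 0·0·e^{-1·1.2} = 0·0.008230 + (-1)·0.090718 + 0·0.301194 = -0.0907.

-0.0907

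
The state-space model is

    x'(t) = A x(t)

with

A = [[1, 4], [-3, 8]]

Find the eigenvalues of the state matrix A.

4, 5

det(sI - A) = s^2 - (tr A)s + det A, with tr A = 1 + 8 = 9 and det A = 1·8 - 4·(-3) = 8 - (-12) = 20.
So p(s) = det(sI - A) = s^2 - 9s + 20.
Factor s^2 - 9s + 20: two numbers with sum 9 and product 20 are 5 and 4, so s^2 - 9s + 20 = (s - 5)(s - 4).
Hence p(s) = (s - 5) (s - 4), with roots 4, 5.
At least one eigenvalue has non-negative real part, so the system is not asymptotically stable.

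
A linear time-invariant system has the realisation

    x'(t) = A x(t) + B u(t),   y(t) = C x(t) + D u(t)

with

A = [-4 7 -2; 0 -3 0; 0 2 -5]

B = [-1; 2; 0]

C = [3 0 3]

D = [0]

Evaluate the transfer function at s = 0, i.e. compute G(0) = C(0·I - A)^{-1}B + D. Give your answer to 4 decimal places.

3.1500

G(0) = C(-A)^{-1}B + D = -C A^{-1} B + D.
det A = -60, so A^{-1} = (1/-60)·adj(A) = [[-1/4, -31/60, 1/10], [0, -1/3, 0], [0, -2/15, -1/5]]
A^{-1} B = [-47/60, -2/3, -4/15]^T
C A^{-1} B = -63/20
G(0) = D - C A^{-1} B = 0 - (-63/20) = 63/20 ≈ 3.1500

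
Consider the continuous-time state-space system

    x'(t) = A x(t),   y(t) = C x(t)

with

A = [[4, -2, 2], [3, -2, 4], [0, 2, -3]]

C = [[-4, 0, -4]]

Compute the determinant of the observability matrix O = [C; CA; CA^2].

CA = [[-16, 0, 4]]
CA^2 = [[-64, 40, -44]]
Observability matrix O = [C; CA; CA^2] = [[-4, 0, -4], [-16, 0, 4], [-64, 40, -44]]
Expanding along the first row, det(O) = (-4)·(0·(-44) - 4·40) - 0·((-16)·(-44) - 4·(-64)) + (-4)·((-16)·40 - 0·(-64)) = (-4)·(-160) - 0·960 + (-4)·(-640) = 3200
Since det(O) ≠ 0, rank(O) = 3 and the system is completely observable.

3200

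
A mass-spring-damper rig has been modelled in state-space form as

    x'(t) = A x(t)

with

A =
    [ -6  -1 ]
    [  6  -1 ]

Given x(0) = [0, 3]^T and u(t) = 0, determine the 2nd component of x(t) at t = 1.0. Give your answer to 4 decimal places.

0.3382

det(sI - A) = s^2 - (tr A)s + det A, with tr A = (-6) + (-1) = -7 and det A = (-6)·(-1) - (-1)·6 = 6 - (-6) = 12.
So p(s) = det(sI - A) = s^2 + 7s + 12.
Factor s^2 + 7s + 12: two numbers with sum -7 and product 12 are -3 and -4, so s^2 + 7s + 12 = (s + 3)(s + 4).
Hence p(s) = (s + 3) (s + 4), with roots -4, -3.
The eigenvalues -4, -3 are distinct and real, so A is diagonalisable and x(t) = e^{At} x(0) = V diag(e^{λ_i t}) V^{-1} x(0), where the columns of V are the eigenvectors.
λ = -4: A - (-4)I = [[-2, -1], [6, 3]]. Row 1 gives (-2)·v1 + (-1)·v2 = 0, so take v_1 = [-1, 2]^T.
λ = -3: A - (-3)I = [[-3, -1], [6, 2]]. Row 1 gives (-3)·v1 + (-1)·v2 = 0, so take v_2 = [1, -3]^T.
V = [v_1 v_2] = [[-1, 1], [2, -3]] has det V = 1, so V^{-1} = adj(V)/det V = [[-3, -1], [-2, -1]].
Modal coordinates z(0) = V^{-1} x(0): (-3)·0 + (-1)·3 = -3; (-2)·0 + (-1)·3 = -3; so z(0) = [-3, -3]^T.
x_2(t) = Σ_i (v_i)_2 · z_i(0) · e^{λ_i t} (row 2 of V times the modal terms).
x_2(1.0) = 2·(-3)·e^{-4·1.0} + (-3)·(-3)·e^{-3·1.0} = (-6)·0.018316 + 9·0.049787 = 0.3382.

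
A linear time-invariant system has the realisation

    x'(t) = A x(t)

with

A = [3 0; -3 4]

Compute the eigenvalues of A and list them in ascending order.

3, 4

det(sI - A) = s^2 - (tr A)s + det A, with tr A = 3 + 4 = 7 and det A = 3·4 - 0·(-3) = 12 - 0 = 12.
So p(s) = det(sI - A) = s^2 - 7s + 12.
Factor s^2 - 7s + 12: two numbers with sum 7 and product 12 are 4 and 3, so s^2 - 7s + 12 = (s - 4)(s - 3).
Hence p(s) = (s - 4) (s - 3), with roots 3, 4.
At least one eigenvalue has non-negative real part, so the system is not asymptotically stable.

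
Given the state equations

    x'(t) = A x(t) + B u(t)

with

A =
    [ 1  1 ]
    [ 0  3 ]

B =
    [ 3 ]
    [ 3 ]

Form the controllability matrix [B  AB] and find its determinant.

9

AB = [[6], [9]]
Controllability matrix C = [B  AB] = [[3, 6], [3, 9]]
det(C) = 3·9 - 6·3 = 27 - 18 = 9
Since det(C) ≠ 0, rank(C) = 2 and the system is completely controllable.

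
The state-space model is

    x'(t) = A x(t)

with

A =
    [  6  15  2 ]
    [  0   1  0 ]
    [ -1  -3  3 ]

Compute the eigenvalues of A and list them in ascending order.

1, 4, 5

det(sI - A) = s^3 - (tr A)s^2 + (M11 + M22 + M33)s - det A, where Mii is the 2×2 principal minor of A obtained by deleting row i and column i.
tr A = 6 + 1 + 3 = 10; M11 = 1·3 - 0·(-3) = 3 - 0 = 3; M22 = 6·3 - 2·(-1) = 18 - (-2) = 20; M33 = 6·1 - 15·0 = 6 - 0 = 6; sum of minors = 29.
det A = 6·(1·3 - 0·(-3)) - 15·(0·3 - 0·(-1)) + 2·(0·(-3) - 1·(-1)) = 6·3 - 15·0 + 2·1 = 20.
So p(s) = det(sI - A) = s^3 - 10s^2 + 29s - 20.
Rational-root test: any integer root divides -20. Testing small divisors, s = 1 works: p(1) = 1 + (-10) + 29 + (-20) = 0, so (s - 1) is a factor.
Dividing, p(s) = (s - 1)(s^2 - 9s + 20).
Factor s^2 - 9s + 20: two numbers with sum 9 and product 20 are 5 and 4, so s^2 - 9s + 20 = (s - 5)(s - 4).
Hence p(s) = (s - 5) (s - 4) (s - 1), with roots 1, 4, 5.
At least one eigenvalue has non-negative real part, so the system is not asymptotically stable.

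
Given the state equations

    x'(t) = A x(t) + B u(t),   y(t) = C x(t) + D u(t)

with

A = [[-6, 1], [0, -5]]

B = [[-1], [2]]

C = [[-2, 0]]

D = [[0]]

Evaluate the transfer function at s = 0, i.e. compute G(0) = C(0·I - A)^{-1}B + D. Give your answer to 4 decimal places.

G(0) = C(-A)^{-1}B + D = -C A^{-1} B + D.
det A = 30, so A^{-1} = (1/30)·adj(A) = [[-1/6, -1/30], [0, -1/5]]
A^{-1} B = [1/10, -2/5]^T
C A^{-1} B = -1/5
G(0) = D - C A^{-1} B = 0 - (-1/5) = 1/5 ≈ 0.2000

0.2000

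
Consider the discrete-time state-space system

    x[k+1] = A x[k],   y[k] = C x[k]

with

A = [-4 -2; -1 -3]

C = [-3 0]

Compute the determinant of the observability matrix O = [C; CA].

CA = [[12, 6]]
Observability matrix O = [C; CA] = [[-3, 0], [12, 6]]
det(O) = (-3)·6 - 0·12 = -18 - 0 = -18
Since det(O) ≠ 0, rank(O) = 2 and the system is completely observable.

-18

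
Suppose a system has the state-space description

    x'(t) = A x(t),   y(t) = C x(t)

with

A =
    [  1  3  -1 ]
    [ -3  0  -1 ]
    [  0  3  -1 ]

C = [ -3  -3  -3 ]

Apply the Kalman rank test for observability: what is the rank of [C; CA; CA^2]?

3

CA = [[6, -18, 9]]
CA^2 = [[60, 45, 3]]
Observability matrix O = [C; CA; CA^2] = [[-3, -3, -3], [6, -18, 9], [60, 45, 3]]
det(O) = (-3)·((-18)·3 - 9·45) - (-3)·(6·3 - 9·60) + (-3)·(6·45 - (-18)·60) = (-3)·(-459) - (-3)·(-522) + (-3)·1350 = -4239 ≠ 0, so rank(O) = 3.
rank(O) = 3 = n, so the pair (A, C) is completely observable.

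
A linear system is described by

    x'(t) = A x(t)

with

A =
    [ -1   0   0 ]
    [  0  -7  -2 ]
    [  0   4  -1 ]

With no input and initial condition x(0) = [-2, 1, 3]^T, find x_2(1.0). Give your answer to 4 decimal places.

det(sI - A) = s^3 - (tr A)s^2 + (M11 + M22 + M33)s - det A, where Mii is the 2×2 principal minor of A obtained by deleting row i and column i.
tr A = (-1) + (-7) + (-1) = -9; M11 = (-7)·(-1) - (-2)·4 = 7 - (-8) = 15; M22 = (-1)·(-1) - 0·0 = 1 - 0 = 1; M33 = (-1)·(-7) - 0·0 = 7 - 0 = 7; sum of minors = 23.
det A = (-1)·((-7)·(-1) - (-2)·4) - 0·(0·(-1) - (-2)·0) + 0·(0·4 - (-7)·0) = (-1)·15 - 0·0 + 0·0 = -15.
So p(s) = det(sI - A) = s^3 + 9s^2 + 23s + 15.
Rational-root test: any integer root divides 15. Testing small divisors, s = -1 works: p(-1) = -1 + 9 + (-23) + 15 = 0, so (s + 1) is a factor.
Dividing, p(s) = (s + 1)(s^2 + 8s + 15).
Factor s^2 + 8s + 15: two numbers with sum -8 and product 15 are -3 and -5, so s^2 + 8s + 15 = (s + 3)(s + 5).
Hence p(s) = (s + 1) (s + 3) (s + 5), with roots -5, -3, -1.
The eigenvalues -5, -3, -1 are distinct and real, so A is diagonalisable and x(t) = e^{At} x(0) = V diag(e^{λ_i t}) V^{-1} x(0), where the columns of V are the eigenvectors.
λ = -5: A - (-5)I = [[4, 0, 0], [0, -2, -2], [0, 4, 4]]. v must be orthogonal to every row; (row 1) × (row 2) = [0, 8, -8], so take v_1 = [0, 1, -1]^T.
λ = -3: A - (-3)I = [[2, 0, 0], [0, -4, -2], [0, 4, 2]]. v must be orthogonal to every row; (row 1) × (row 2) = [0, 4, -8], so take v_2 = [0, 1, -2]^T.
λ = -1: A - (-1)I = [[0, 0, 0], [0, -6, -2], [0, 4, 0]]. v must be orthogonal to every row; (row 2) × (row 3) = [8, 0, 0], so take v_3 = [1, 0, 0]^T.
V = [v_1 v_2 v_3] = [[0, 0, 1], [1, 1, 0], [-1, -2, 0]] has det V = -1, so V^{-1} = adj(V)/det V = [[0, 2, 1], [0, -1, -1], [1, 0, 0]].
Modal coordinates z(0) = V^{-1} x(0): 0·(-2) + 2·1 + 1·3 = 5; 0·(-2) + (-1)·1 + (-1)·3 = -4; 1·(-2) + 0·1 + 0·3 = -2; so z(0) = [5, -4, -2]^T.
x_2(t) = Σ_i (v_i)_2 · z_i(0) · e^{λ_i t} (row 2 of V times the modal terms).
x_2(1.0) = 1·5·e^{-5·1.0} + 1·(-4)·e^{-3·1.0} + 0·(-2)·e^{-1·1.0} = 5·0.006738 + (-4)·0.049787 + 0·0.367879 = -0.1655.

-0.1655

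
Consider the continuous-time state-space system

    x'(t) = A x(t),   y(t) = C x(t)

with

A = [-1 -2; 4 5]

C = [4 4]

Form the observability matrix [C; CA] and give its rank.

CA = [[12, 12]]
Observability matrix O = [C; CA] = [[4, 4], [12, 12]]
Every row of O is a scalar multiple of row 1 = [4, 4] (multipliers 1, 3), so the rows span a one-dimensional space.
O ≠ 0, hence rank(O) = 1.
rank(O) = 1 < n = 2, so the pair (A, C) is not completely observable.

1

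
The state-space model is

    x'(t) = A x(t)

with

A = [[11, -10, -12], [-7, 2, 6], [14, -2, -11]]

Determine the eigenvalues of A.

-3, 1, 4

det(sI - A) = s^3 - (tr A)s^2 + (M11 + M22 + M33)s - det A, where Mii is the 2×2 principal minor of A obtained by deleting row i and column i.
tr A = 11 + 2 + (-11) = 2; M11 = 2·(-11) - 6·(-2) = -22 - (-12) = -10; M22 = 11·(-11) - (-12)·14 = -121 - (-168) = 47; M33 = 11·2 - (-10)·(-7) = 22 - 70 = -48; sum of minors = -11.
det A = 11·(2·(-11) - 6·(-2)) - (-10)·((-7)·(-11) - 6·14) + (-12)·((-7)·(-2) - 2·14) = 11·(-10) - (-10)·(-7) + (-12)·(-14) = -12.
So p(s) = det(sI - A) = s^3 - 2s^2 - 11s + 12.
Rational-root test: any integer root divides 12. Testing small divisors, s = 1 works: p(1) = 1 + (-2) + (-11) + 12 = 0, so (s - 1) is a factor.
Dividing, p(s) = (s - 1)(s^2 - s - 12).
Factor s^2 - s - 12: two numbers with sum 1 and product -12 are 4 and -3, so s^2 - s - 12 = (s - 4)(s + 3).
Hence p(s) = (s - 4) (s - 1) (s + 3), with roots -3, 1, 4.
At least one eigenvalue has non-negative real part, so the system is not asymptotically stable.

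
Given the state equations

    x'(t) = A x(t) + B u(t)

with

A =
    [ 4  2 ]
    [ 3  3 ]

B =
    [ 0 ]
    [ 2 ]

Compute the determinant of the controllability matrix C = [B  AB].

-8

AB = [[4], [6]]
Controllability matrix C = [B  AB] = [[0, 4], [2, 6]]
det(C) = 0·6 - 4·2 = 0 - 8 = -8
Since det(C) ≠ 0, rank(C) = 2 and the system is completely controllable.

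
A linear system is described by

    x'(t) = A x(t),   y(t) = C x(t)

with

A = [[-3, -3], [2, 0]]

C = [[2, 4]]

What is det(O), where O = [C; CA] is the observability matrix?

CA = [[2, -6]]
Observability matrix O = [C; CA] = [[2, 4], [2, -6]]
det(O) = 2·(-6) - 4·2 = -12 - 8 = -20
Since det(O) ≠ 0, rank(O) = 2 and the system is completely observable.

-20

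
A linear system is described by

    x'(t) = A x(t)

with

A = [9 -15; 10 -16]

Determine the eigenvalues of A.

-6, -1

det(sI - A) = s^2 - (tr A)s + det A, with tr A = 9 + (-16) = -7 and det A = 9·(-16) - (-15)·10 = -144 - (-150) = 6.
So p(s) = det(sI - A) = s^2 + 7s + 6.
Factor s^2 + 7s + 6: two numbers with sum -7 and product 6 are -1 and -6, so s^2 + 7s + 6 = (s + 1)(s + 6).
Hence p(s) = (s + 1) (s + 6), with roots -6, -1.
All eigenvalues have negative real part, so the system is asymptotically stable.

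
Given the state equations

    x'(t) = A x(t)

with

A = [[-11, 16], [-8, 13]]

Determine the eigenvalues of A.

-3, 5

det(sI - A) = s^2 - (tr A)s + det A, with tr A = (-11) + 13 = 2 and det A = (-11)·13 - 16·(-8) = -143 - (-128) = -15.
So p(s) = det(sI - A) = s^2 - 2s - 15.
Factor s^2 - 2s - 15: two numbers with sum 2 and product -15 are 5 and -3, so s^2 - 2s - 15 = (s - 5)(s + 3).
Hence p(s) = (s - 5) (s + 3), with roots -3, 5.
At least one eigenvalue has non-negative real part, so the system is not asymptotically stable.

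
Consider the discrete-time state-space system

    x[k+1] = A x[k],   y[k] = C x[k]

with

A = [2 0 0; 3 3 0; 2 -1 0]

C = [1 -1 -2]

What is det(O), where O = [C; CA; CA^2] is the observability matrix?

CA = [[-5, -1, 0]]
CA^2 = [[-13, -3, 0]]
Observability matrix O = [C; CA; CA^2] = [[1, -1, -2], [-5, -1, 0], [-13, -3, 0]]
Expanding along the first row, det(O) = 1·((-1)·0 - 0·(-3)) - (-1)·((-5)·0 - 0·(-13)) + (-2)·((-5)·(-3) - (-1)·(-13)) = 1·0 - (-1)·0 + (-2)·2 = -4
Since det(O) ≠ 0, rank(O) = 3 and the system is completely observable.

-4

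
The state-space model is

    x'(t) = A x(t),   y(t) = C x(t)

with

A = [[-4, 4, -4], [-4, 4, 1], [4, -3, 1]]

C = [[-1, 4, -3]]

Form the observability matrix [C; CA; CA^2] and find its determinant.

CA = [[-24, 21, 5]]
CA^2 = [[32, -27, 122]]
Observability matrix O = [C; CA; CA^2] = [[-1, 4, -3], [-24, 21, 5], [32, -27, 122]]
Expanding along the first row, det(O) = (-1)·(21·122 - 5·(-27)) - 4·((-24)·122 - 5·32) + (-3)·((-24)·(-27) - 21·32) = (-1)·2697 - 4·(-3088) + (-3)·(-24) = 9727
Since det(O) ≠ 0, rank(O) = 3 and the system is completely observable.

9727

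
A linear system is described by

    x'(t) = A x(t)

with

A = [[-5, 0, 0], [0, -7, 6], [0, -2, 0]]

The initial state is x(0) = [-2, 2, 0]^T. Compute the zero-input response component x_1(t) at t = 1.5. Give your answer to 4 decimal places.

-0.0011

det(sI - A) = s^3 - (tr A)s^2 + (M11 + M22 + M33)s - det A, where Mii is the 2×2 principal minor of A obtained by deleting row i and column i.
tr A = (-5) + (-7) + 0 = -12; M11 = (-7)·0 - 6·(-2) = 0 - (-12) = 12; M22 = (-5)·0 - 0·0 = 0 - 0 = 0; M33 = (-5)·(-7) - 0·0 = 35 - 0 = 35; sum of minors = 47.
det A = (-5)·((-7)·0 - 6·(-2)) - 0·(0·0 - 6·0) + 0·(0·(-2) - (-7)·0) = (-5)·12 - 0·0 + 0·0 = -60.
So p(s) = det(sI - A) = s^3 + 12s^2 + 47s + 60.
Rational-root test: any integer root divides 60. Testing small divisors, s = -3 works: p(-3) = -27 + 108 + (-141) + 60 = 0, so (s + 3) is a factor.
Dividing, p(s) = (s + 3)(s^2 + 9s + 20).
Factor s^2 + 9s + 20: two numbers with sum -9 and product 20 are -4 and -5, so s^2 + 9s + 20 = (s + 4)(s + 5).
Hence p(s) = (s + 3) (s + 4) (s + 5), with roots -5, -4, -3.
The eigenvalues -5, -4, -3 are distinct and real, so A is diagonalisable and x(t) = e^{At} x(0) = V diag(e^{λ_i t}) V^{-1} x(0), where the columns of V are the eigenvectors.
λ = -5: A - (-5)I = [[0, 0, 0], [0, -2, 6], [0, -2, 5]]. v must be orthogonal to every row; (row 2) × (row 3) = [2, 0, 0], so take v_1 = [1, 0, 0]^T.
λ = -4: A - (-4)I = [[-1, 0, 0], [0, -3, 6], [0, -2, 4]]. v must be orthogonal to every row; (row 1) × (row 2) = [0, 6, 3], so take v_2 = [0, 2, 1]^T.
λ = -3: A - (-3)I = [[-2, 0, 0], [0, -4, 6], [0, -2, 3]]. v must be orthogonal to every row; (row 1) × (row 2) = [0, 12, 8], so take v_3 = [0, 3, 2]^T.
V = [v_1 v_2 v_3] = [[1, 0, 0], [0, 2, 3], [0, 1, 2]] has det V = 1, so V^{-1} = adj(V)/det V = [[1, 0, 0], [0, 2, -3], [0, -1, 2]].
Modal coordinates z(0) = V^{-1} x(0): 1·(-2) + 0·2 + 0·0 = -2; 0·(-2) + 2·2 + (-3)·0 = 4; 0·(-2) + (-1)·2 + 2·0 = -2; so z(0) = [-2, 4, -2]^T.
x_1(t) = Σ_i (v_i)_1 · z_i(0) · e^{λ_i t} (row 1 of V times the modal terms).
x_1(1.5) = 1·(-2)·e^{-5·1.5} + 0·4·e^{-4·1.5} + 0·(-2)·e^{-3·1.5} = (-2)·0.000553 + 0·0.002479 + 0·0.011109 = -0.0011.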